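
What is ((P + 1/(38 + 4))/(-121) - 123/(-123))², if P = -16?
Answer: 273529/213444 ≈ 1.2815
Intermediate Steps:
((P + 1/(38 + 4))/(-121) - 123/(-123))² = ((-16 + 1/(38 + 4))/(-121) - 123/(-123))² = ((-16 + 1/42)*(-1/121) - 123*(-1/123))² = ((-16 + 1/42)*(-1/121) + 1)² = (-671/42*(-1/121) + 1)² = (61/462 + 1)² = (523/462)² = 273529/213444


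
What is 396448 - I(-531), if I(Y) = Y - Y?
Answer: 396448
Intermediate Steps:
I(Y) = 0
396448 - I(-531) = 396448 - 1*0 = 396448 + 0 = 396448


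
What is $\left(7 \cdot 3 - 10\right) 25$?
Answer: $275$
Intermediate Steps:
$\left(7 \cdot 3 - 10\right) 25 = \left(21 - 10\right) 25 = 11 \cdot 25 = 275$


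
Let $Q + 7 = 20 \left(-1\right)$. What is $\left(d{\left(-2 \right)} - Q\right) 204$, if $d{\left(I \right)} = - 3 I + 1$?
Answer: $6936$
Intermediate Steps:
$d{\left(I \right)} = 1 - 3 I$
$Q = -27$ ($Q = -7 + 20 \left(-1\right) = -7 - 20 = -27$)
$\left(d{\left(-2 \right)} - Q\right) 204 = \left(\left(1 - -6\right) - -27\right) 204 = \left(\left(1 + 6\right) + 27\right) 204 = \left(7 + 27\right) 204 = 34 \cdot 204 = 6936$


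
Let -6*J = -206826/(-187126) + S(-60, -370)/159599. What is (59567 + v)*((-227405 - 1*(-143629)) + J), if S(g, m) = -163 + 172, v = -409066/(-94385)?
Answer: -7033883739312370944475381/1409409792354245 ≈ -4.9907e+9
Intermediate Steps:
v = 409066/94385 (v = -409066*(-1/94385) = 409066/94385 ≈ 4.3340)
S(g, m) = 9
J = -2750908909/14932561237 (J = -(-206826/(-187126) + 9/159599)/6 = -(-206826*(-1/187126) + 9*(1/159599))/6 = -(103413/93563 + 9/159599)/6 = -⅙*16505453454/14932561237 = -2750908909/14932561237 ≈ -0.18422)
(59567 + v)*((-227405 - 1*(-143629)) + J) = (59567 + 409066/94385)*((-227405 - 1*(-143629)) - 2750908909/14932561237) = 5622640361*((-227405 + 143629) - 2750908909/14932561237)/94385 = 5622640361*(-83776 - 2750908909/14932561237)/94385 = (5622640361/94385)*(-1250993001099821/14932561237) = -7033883739312370944475381/1409409792354245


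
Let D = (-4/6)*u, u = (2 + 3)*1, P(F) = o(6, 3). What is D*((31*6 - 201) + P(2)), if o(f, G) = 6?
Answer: 30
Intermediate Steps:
P(F) = 6
u = 5 (u = 5*1 = 5)
D = -10/3 (D = -4/6*5 = -4*⅙*5 = -⅔*5 = -10/3 ≈ -3.3333)
D*((31*6 - 201) + P(2)) = -10*((31*6 - 201) + 6)/3 = -10*((186 - 201) + 6)/3 = -10*(-15 + 6)/3 = -10/3*(-9) = 30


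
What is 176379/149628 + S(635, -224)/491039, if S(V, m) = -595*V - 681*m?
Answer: 476582183/661920572 ≈ 0.72000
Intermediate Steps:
S(V, m) = -681*m - 595*V
176379/149628 + S(635, -224)/491039 = 176379/149628 + (-681*(-224) - 595*635)/491039 = 176379*(1/149628) + (152544 - 377825)*(1/491039) = 1589/1348 - 225281*1/491039 = 1589/1348 - 225281/491039 = 476582183/661920572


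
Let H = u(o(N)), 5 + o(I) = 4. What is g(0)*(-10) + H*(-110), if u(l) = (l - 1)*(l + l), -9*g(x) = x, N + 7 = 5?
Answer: -440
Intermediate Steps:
N = -2 (N = -7 + 5 = -2)
o(I) = -1 (o(I) = -5 + 4 = -1)
g(x) = -x/9
u(l) = 2*l*(-1 + l) (u(l) = (-1 + l)*(2*l) = 2*l*(-1 + l))
H = 4 (H = 2*(-1)*(-1 - 1) = 2*(-1)*(-2) = 4)
g(0)*(-10) + H*(-110) = -1/9*0*(-10) + 4*(-110) = 0*(-10) - 440 = 0 - 440 = -440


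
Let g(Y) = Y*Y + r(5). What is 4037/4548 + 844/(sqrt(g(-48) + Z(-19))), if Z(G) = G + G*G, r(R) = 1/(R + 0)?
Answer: 4037/4548 + 844*sqrt(66155)/13231 ≈ 17.295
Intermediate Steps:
r(R) = 1/R
Z(G) = G + G**2
g(Y) = 1/5 + Y**2 (g(Y) = Y*Y + 1/5 = Y**2 + 1/5 = 1/5 + Y**2)
4037/4548 + 844/(sqrt(g(-48) + Z(-19))) = 4037/4548 + 844/(sqrt((1/5 + (-48)**2) - 19*(1 - 19))) = 4037*(1/4548) + 844/(sqrt((1/5 + 2304) - 19*(-18))) = 4037/4548 + 844/(sqrt(11521/5 + 342)) = 4037/4548 + 844/(sqrt(13231/5)) = 4037/4548 + 844/((sqrt(66155)/5)) = 4037/4548 + 844*(sqrt(66155)/13231) = 4037/4548 + 844*sqrt(66155)/13231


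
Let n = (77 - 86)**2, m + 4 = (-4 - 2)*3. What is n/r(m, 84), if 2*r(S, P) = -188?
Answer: -81/94 ≈ -0.86170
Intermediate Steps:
m = -22 (m = -4 + (-4 - 2)*3 = -4 - 6*3 = -4 - 18 = -22)
n = 81 (n = (-9)**2 = 81)
r(S, P) = -94 (r(S, P) = (1/2)*(-188) = -94)
n/r(m, 84) = 81/(-94) = 81*(-1/94) = -81/94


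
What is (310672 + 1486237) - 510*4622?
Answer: -560311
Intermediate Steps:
(310672 + 1486237) - 510*4622 = 1796909 - 2357220 = -560311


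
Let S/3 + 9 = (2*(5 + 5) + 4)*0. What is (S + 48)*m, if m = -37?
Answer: -777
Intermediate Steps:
S = -27 (S = -27 + 3*((2*(5 + 5) + 4)*0) = -27 + 3*((2*10 + 4)*0) = -27 + 3*((20 + 4)*0) = -27 + 3*(24*0) = -27 + 3*0 = -27 + 0 = -27)
(S + 48)*m = (-27 + 48)*(-37) = 21*(-37) = -777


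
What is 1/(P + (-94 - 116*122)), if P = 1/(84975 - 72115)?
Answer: -12860/183203559 ≈ -7.0195e-5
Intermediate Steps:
P = 1/12860 ≈ 7.7761e-5
1/(P + (-94 - 116*122)) = 1/(1/12860 + (-94 - 116*122)) = 1/(1/12860 + (-94 - 14152)) = 1/(1/12860 - 14246) = 1/(-183203559/12860) = -12860/183203559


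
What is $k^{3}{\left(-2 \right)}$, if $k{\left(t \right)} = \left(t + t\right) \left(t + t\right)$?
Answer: $4096$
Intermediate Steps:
$k{\left(t \right)} = 4 t^{2}$ ($k{\left(t \right)} = 2 t 2 t = 4 t^{2}$)
$k^{3}{\left(-2 \right)} = \left(4 \left(-2\right)^{2}\right)^{3} = \left(4 \cdot 4\right)^{3} = 16^{3} = 4096$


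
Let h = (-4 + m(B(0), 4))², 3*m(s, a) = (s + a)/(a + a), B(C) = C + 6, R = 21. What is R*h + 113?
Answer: 18367/48 ≈ 382.65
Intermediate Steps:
B(C) = 6 + C
m(s, a) = (a + s)/(6*a) (m(s, a) = ((s + a)/(a + a))/3 = ((a + s)/((2*a)))/3 = ((a + s)*(1/(2*a)))/3 = ((a + s)/(2*a))/3 = (a + s)/(6*a))
h = 1849/144 (h = (-4 + (⅙)*(4 + (6 + 0))/4)² = (-4 + (⅙)*(¼)*(4 + 6))² = (-4 + (⅙)*(¼)*10)² = (-4 + 5/12)² = (-43/12)² = 1849/144 ≈ 12.840)
R*h + 113 = 21*(1849/144) + 113 = 12943/48 + 113 = 18367/48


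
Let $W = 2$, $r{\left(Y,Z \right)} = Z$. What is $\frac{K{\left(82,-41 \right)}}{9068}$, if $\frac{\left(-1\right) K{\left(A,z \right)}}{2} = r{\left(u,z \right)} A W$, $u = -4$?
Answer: $\frac{3362}{2267} \approx 1.483$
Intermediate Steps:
$K{\left(A,z \right)} = - 4 A z$ ($K{\left(A,z \right)} = - 2 z A 2 = - 2 A z 2 = - 2 \cdot 2 A z = - 4 A z$)
$\frac{K{\left(82,-41 \right)}}{9068} = \frac{\left(-4\right) 82 \left(-41\right)}{9068} = 13448 \cdot \frac{1}{9068} = \frac{3362}{2267}$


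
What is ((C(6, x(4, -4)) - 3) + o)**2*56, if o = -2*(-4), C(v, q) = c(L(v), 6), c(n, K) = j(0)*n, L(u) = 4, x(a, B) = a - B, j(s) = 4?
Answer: 24696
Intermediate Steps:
c(n, K) = 4*n
C(v, q) = 16 (C(v, q) = 4*4 = 16)
o = 8
((C(6, x(4, -4)) - 3) + o)**2*56 = ((16 - 3) + 8)**2*56 = (13 + 8)**2*56 = 21**2*56 = 441*56 = 24696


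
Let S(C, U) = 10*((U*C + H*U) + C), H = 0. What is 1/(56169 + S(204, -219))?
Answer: -1/388551 ≈ -2.5737e-6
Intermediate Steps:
S(C, U) = 10*C + 10*C*U (S(C, U) = 10*((U*C + 0*U) + C) = 10*((C*U + 0) + C) = 10*(C*U + C) = 10*(C + C*U) = 10*C + 10*C*U)
1/(56169 + S(204, -219)) = 1/(56169 + 10*204*(1 - 219)) = 1/(56169 + 10*204*(-218)) = 1/(56169 - 444720) = 1/(-388551) = -1/388551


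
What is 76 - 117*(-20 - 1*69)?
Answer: 10489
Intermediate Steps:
76 - 117*(-20 - 1*69) = 76 - 117*(-20 - 69) = 76 - 117*(-89) = 76 + 10413 = 10489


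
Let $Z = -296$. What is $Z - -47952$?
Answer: $47656$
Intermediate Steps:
$Z - -47952 = -296 - -47952 = -296 + 47952 = 47656$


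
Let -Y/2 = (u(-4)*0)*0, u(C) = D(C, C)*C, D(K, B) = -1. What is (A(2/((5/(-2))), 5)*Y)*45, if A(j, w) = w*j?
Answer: 0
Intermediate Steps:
A(j, w) = j*w
u(C) = -C
Y = 0 (Y = -2*-1*(-4)*0*0 = -2*4*0*0 = -0*0 = -2*0 = 0)
(A(2/((5/(-2))), 5)*Y)*45 = (((2/((5/(-2))))*5)*0)*45 = (((2/((5*(-½))))*5)*0)*45 = (((2/(-5/2))*5)*0)*45 = (((2*(-⅖))*5)*0)*45 = (-⅘*5*0)*45 = -4*0*45 = 0*45 = 0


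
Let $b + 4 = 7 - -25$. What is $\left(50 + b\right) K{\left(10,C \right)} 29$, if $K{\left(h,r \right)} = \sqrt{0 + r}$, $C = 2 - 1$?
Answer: $2262$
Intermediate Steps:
$b = 28$ ($b = -4 + \left(7 - -25\right) = -4 + \left(7 + 25\right) = -4 + 32 = 28$)
$C = 1$ ($C = 2 - 1 = 1$)
$K{\left(h,r \right)} = \sqrt{r}$
$\left(50 + b\right) K{\left(10,C \right)} 29 = \left(50 + 28\right) \sqrt{1} \cdot 29 = 78 \cdot 1 \cdot 29 = 78 \cdot 29 = 2262$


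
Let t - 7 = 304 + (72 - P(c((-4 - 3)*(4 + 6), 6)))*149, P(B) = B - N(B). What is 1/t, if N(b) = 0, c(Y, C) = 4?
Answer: 1/10443 ≈ 9.5758e-5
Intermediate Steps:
P(B) = B (P(B) = B - 1*0 = B + 0 = B)
t = 10443 (t = 7 + (304 + (72 - 1*4)*149) = 7 + (304 + (72 - 4)*149) = 7 + (304 + 68*149) = 7 + (304 + 10132) = 7 + 10436 = 10443)
1/t = 1/10443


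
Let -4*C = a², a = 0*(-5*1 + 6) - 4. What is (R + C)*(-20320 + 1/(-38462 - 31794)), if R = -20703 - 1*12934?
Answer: 48025956224361/70256 ≈ 6.8359e+8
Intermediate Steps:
a = -4 (a = 0*(-5 + 6) - 4 = 0*1 - 4 = 0 - 4 = -4)
R = -33637 (R = -20703 - 12934 = -33637)
C = -4 (C = -¼*(-4)² = -¼*16 = -4)
(R + C)*(-20320 + 1/(-38462 - 31794)) = (-33637 - 4)*(-20320 + 1/(-38462 - 31794)) = -33641*(-20320 + 1/(-70256)) = -33641*(-20320 - 1/70256) = -33641*(-1427601921/70256) = 48025956224361/70256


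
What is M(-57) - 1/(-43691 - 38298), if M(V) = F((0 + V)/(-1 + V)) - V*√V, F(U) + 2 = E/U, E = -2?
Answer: -18857413/4673373 + 57*I*√57 ≈ -4.0351 + 430.34*I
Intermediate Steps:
F(U) = -2 - 2/U
M(V) = -2 - V^(3/2) - 2*(-1 + V)/V (M(V) = (-2 - 2*(-1 + V)/(0 + V)) - V*√V = (-2 - 2*(-1 + V)/V) - V^(3/2) = -2 - V^(3/2) - 2*(-1 + V)/V)
M(-57) - 1/(-43691 - 38298) = (-4 - (-57)^(3/2) + 2/(-57)) - 1/(-43691 - 38298) = (-4 - (-57)*I*√57 + 2*(-1/57)) - 1/(-81989) = (-4 + 57*I*√57 - 2/57) - 1*(-1/81989) = (-230/57 + 57*I*√57) + 1/81989 = -18857413/4673373 + 57*I*√57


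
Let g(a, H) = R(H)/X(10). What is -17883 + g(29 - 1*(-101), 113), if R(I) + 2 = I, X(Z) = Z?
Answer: -178719/10 ≈ -17872.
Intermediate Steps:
R(I) = -2 + I
g(a, H) = -1/5 + H/10 (g(a, H) = (-2 + H)/10 = (-2 + H)*(1/10) = -1/5 + H/10)
-17883 + g(29 - 1*(-101), 113) = -17883 + (-1/5 + (1/10)*113) = -17883 + (-1/5 + 113/10) = -17883 + 111/10 = -178719/10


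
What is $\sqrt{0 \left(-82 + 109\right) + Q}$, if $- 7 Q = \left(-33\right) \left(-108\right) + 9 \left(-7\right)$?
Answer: $\frac{3 i \sqrt{2723}}{7} \approx 22.364 i$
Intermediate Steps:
$Q = - \frac{3501}{7}$ ($Q = - \frac{\left(-33\right) \left(-108\right) + 9 \left(-7\right)}{7} = - \frac{3564 - 63}{7} = \left(- \frac{1}{7}\right) 3501 = - \frac{3501}{7} \approx -500.14$)
$\sqrt{0 \left(-82 + 109\right) + Q} = \sqrt{0 \left(-82 + 109\right) - \frac{3501}{7}} = \sqrt{0 \cdot 27 - \frac{3501}{7}} = \sqrt{0 - \frac{3501}{7}} = \sqrt{- \frac{3501}{7}} = \frac{3 i \sqrt{2723}}{7}$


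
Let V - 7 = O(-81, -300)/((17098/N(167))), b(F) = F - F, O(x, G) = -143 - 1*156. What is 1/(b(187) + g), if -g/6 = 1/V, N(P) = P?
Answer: -23251/34196 ≈ -0.67993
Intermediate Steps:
O(x, G) = -299 (O(x, G) = -143 - 156 = -299)
b(F) = 0
V = 69753/17098 (V = 7 - 299/(17098/167) = 7 - 299/(17098*(1/167)) = 7 - 299/17098/167 = 7 - 299*167/17098 = 7 - 49933/17098 = 69753/17098 ≈ 4.0796)
g = -34196/23251 (g = -6/69753/17098 = -6*17098/69753 = -34196/23251 ≈ -1.4707)
1/(b(187) + g) = 1/(0 - 34196/23251) = 1/(-34196/23251) = -23251/34196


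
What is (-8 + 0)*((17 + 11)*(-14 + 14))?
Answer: 0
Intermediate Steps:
(-8 + 0)*((17 + 11)*(-14 + 14)) = -224*0 = -8*0 = 0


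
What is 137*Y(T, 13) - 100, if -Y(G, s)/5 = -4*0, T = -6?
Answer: -100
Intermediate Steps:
Y(G, s) = 0 (Y(G, s) = -(-20)*0 = -5*0 = 0)
137*Y(T, 13) - 100 = 137*0 - 100 = 0 - 100 = -100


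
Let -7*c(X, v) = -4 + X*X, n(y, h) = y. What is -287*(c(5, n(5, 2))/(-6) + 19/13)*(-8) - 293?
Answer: 54739/13 ≈ 4210.7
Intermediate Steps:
c(X, v) = 4/7 - X²/7 (c(X, v) = -(-4 + X*X)/7 = -(-4 + X²)/7 = 4/7 - X²/7)
-287*(c(5, n(5, 2))/(-6) + 19/13)*(-8) - 293 = -287*((4/7 - ⅐*5²)/(-6) + 19/13)*(-8) - 293 = -287*((4/7 - ⅐*25)*(-⅙) + 19*(1/13))*(-8) - 293 = -287*((4/7 - 25/7)*(-⅙) + 19/13)*(-8) - 293 = -287*(-3*(-⅙) + 19/13)*(-8) - 293 = -287*(½ + 19/13)*(-8) - 293 = -14637*(-8)/26 - 293 = -287*(-204/13) - 293 = 58548/13 - 293 = 54739/13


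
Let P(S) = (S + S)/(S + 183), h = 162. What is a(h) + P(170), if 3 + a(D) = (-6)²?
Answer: 11989/353 ≈ 33.963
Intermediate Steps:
a(D) = 33 (a(D) = -3 + (-6)² = -3 + 36 = 33)
P(S) = 2*S/(183 + S) (P(S) = (2*S)/(183 + S) = 2*S/(183 + S))
a(h) + P(170) = 33 + 2*170/(183 + 170) = 33 + 2*170/353 = 33 + 2*170*(1/353) = 33 + 340/353 = 11989/353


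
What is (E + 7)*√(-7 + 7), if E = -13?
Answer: 0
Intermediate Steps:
(E + 7)*√(-7 + 7) = (-13 + 7)*√(-7 + 7) = -6*√0 = -6*0 = 0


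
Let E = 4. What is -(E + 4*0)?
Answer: -4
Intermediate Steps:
-(E + 4*0) = -(4 + 4*0) = -(4 + 0) = -1*4 = -4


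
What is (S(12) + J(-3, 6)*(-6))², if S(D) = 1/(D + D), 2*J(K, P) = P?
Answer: 185761/576 ≈ 322.50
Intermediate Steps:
J(K, P) = P/2
S(D) = 1/(2*D)
(S(12) + J(-3, 6)*(-6))² = ((½)/12 + ((½)*6)*(-6))² = ((½)*(1/12) + 3*(-6))² = (1/24 - 18)² = (-431/24)² = 185761/576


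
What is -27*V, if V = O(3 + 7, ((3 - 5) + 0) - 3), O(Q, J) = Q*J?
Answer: 1350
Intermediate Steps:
O(Q, J) = J*Q
V = -50 (V = (((3 - 5) + 0) - 3)*(3 + 7) = ((-2 + 0) - 3)*10 = (-2 - 3)*10 = -5*10 = -50)
-27*V = -27*(-50) = 1350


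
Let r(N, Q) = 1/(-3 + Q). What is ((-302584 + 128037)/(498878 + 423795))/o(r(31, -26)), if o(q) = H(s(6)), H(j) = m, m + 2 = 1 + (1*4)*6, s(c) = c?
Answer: -7589/922673 ≈ -0.0082250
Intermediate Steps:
m = 23 (m = -2 + (1 + (1*4)*6) = -2 + (1 + 4*6) = -2 + (1 + 24) = -2 + 25 = 23)
H(j) = 23
o(q) = 23
((-302584 + 128037)/(498878 + 423795))/o(r(31, -26)) = ((-302584 + 128037)/(498878 + 423795))/23 = -174547/922673*(1/23) = -174547*1/922673*(1/23) = -174547/922673*1/23 = -7589/922673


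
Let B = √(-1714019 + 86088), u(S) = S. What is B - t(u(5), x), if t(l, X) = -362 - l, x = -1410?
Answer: 367 + I*√1627931 ≈ 367.0 + 1275.9*I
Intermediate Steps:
B = I*√1627931 (B = √(-1627931) = I*√1627931 ≈ 1275.9*I)
B - t(u(5), x) = I*√1627931 - (-362 - 1*5) = I*√1627931 - (-362 - 5) = I*√1627931 - 1*(-367) = I*√1627931 + 367 = 367 + I*√1627931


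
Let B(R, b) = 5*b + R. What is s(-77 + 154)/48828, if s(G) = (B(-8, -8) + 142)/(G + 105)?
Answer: 47/4443348 ≈ 1.0578e-5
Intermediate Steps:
B(R, b) = R + 5*b
s(G) = 94/(105 + G) (s(G) = ((-8 + 5*(-8)) + 142)/(G + 105) = ((-8 - 40) + 142)/(105 + G) = (-48 + 142)/(105 + G) = 94/(105 + G))
s(-77 + 154)/48828 = (94/(105 + (-77 + 154)))/48828 = (94/(105 + 77))*(1/48828) = (94/182)*(1/48828) = (94*(1/182))*(1/48828) = (47/91)*(1/48828) = 47/4443348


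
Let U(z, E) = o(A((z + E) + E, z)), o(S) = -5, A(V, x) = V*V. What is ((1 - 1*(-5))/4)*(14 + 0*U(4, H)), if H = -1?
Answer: 21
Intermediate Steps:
A(V, x) = V**2
U(z, E) = -5
((1 - 1*(-5))/4)*(14 + 0*U(4, H)) = ((1 - 1*(-5))/4)*(14 + 0*(-5)) = ((1 + 5)*(1/4))*(14 + 0) = (6*(1/4))*14 = (3/2)*14 = 21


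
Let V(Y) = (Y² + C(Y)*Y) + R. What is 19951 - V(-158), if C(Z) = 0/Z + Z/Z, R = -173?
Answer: -4682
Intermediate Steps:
C(Z) = 1 (C(Z) = 0 + 1 = 1)
V(Y) = -173 + Y + Y² (V(Y) = (Y² + 1*Y) - 173 = (Y² + Y) - 173 = (Y + Y²) - 173 = -173 + Y + Y²)
19951 - V(-158) = 19951 - (-173 - 158 + (-158)²) = 19951 - (-173 - 158 + 24964) = 19951 - 1*24633 = 19951 - 24633 = -4682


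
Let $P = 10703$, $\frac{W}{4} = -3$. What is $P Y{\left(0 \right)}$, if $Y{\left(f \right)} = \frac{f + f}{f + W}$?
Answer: $0$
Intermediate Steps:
$W = -12$ ($W = 4 \left(-3\right) = -12$)
$Y{\left(f \right)} = \frac{2 f}{-12 + f}$ ($Y{\left(f \right)} = \frac{f + f}{f - 12} = \frac{2 f}{-12 + f}$)
$P Y{\left(0 \right)} = 10703 \cdot 2 \cdot 0 \frac{1}{-12 + 0} = 10703 \cdot 2 \cdot 0 \frac{1}{-12} = 10703 \cdot 2 \cdot 0 \left(- \frac{1}{12}\right) = 10703 \cdot 0 = 0$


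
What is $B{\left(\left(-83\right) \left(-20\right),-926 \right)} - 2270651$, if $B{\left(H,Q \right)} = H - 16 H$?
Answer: $-2295551$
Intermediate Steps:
$B{\left(H,Q \right)} = - 15 H$
$B{\left(\left(-83\right) \left(-20\right),-926 \right)} - 2270651 = - 15 \left(\left(-83\right) \left(-20\right)\right) - 2270651 = \left(-15\right) 1660 - 2270651 = -24900 - 2270651 = -2295551$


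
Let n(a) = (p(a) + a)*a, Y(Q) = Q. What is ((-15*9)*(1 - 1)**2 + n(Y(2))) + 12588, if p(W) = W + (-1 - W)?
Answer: 12590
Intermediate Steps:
p(W) = -1
n(a) = a*(-1 + a) (n(a) = (-1 + a)*a = a*(-1 + a))
((-15*9)*(1 - 1)**2 + n(Y(2))) + 12588 = ((-15*9)*(1 - 1)**2 + 2*(-1 + 2)) + 12588 = (-135*0**2 + 2*1) + 12588 = (-135*0 + 2) + 12588 = (0 + 2) + 12588 = 2 + 12588 = 12590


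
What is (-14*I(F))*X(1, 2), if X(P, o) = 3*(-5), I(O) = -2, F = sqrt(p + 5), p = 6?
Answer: -420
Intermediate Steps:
F = sqrt(11) (F = sqrt(6 + 5) = sqrt(11) ≈ 3.3166)
X(P, o) = -15
(-14*I(F))*X(1, 2) = -14*(-2)*(-15) = 28*(-15) = -420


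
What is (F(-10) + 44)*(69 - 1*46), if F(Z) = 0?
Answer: 1012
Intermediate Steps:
(F(-10) + 44)*(69 - 1*46) = (0 + 44)*(69 - 1*46) = 44*(69 - 46) = 44*23 = 1012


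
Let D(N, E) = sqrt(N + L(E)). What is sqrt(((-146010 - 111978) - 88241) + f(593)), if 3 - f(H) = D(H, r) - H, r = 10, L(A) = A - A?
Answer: sqrt(-345633 - sqrt(593)) ≈ 587.93*I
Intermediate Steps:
L(A) = 0
D(N, E) = sqrt(N) (D(N, E) = sqrt(N + 0) = sqrt(N))
f(H) = 3 + H - sqrt(H) (f(H) = 3 - (sqrt(H) - H) = 3 + (H - sqrt(H)) = 3 + H - sqrt(H))
sqrt(((-146010 - 111978) - 88241) + f(593)) = sqrt(((-146010 - 111978) - 88241) + (3 + 593 - sqrt(593))) = sqrt((-257988 - 88241) + (596 - sqrt(593))) = sqrt(-346229 + (596 - sqrt(593))) = sqrt(-345633 - sqrt(593))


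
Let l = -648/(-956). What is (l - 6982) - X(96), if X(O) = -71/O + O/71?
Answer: -11373739201/1629024 ≈ -6981.9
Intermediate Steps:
l = 162/239 (l = -648*(-1/956) = 162/239 ≈ 0.67782)
X(O) = -71/O + O/71 (X(O) = -71/O + O*(1/71) = -71/O + O/71)
(l - 6982) - X(96) = (162/239 - 6982) - (-71/96 + (1/71)*96) = -1668536/239 - (-71*1/96 + 96/71) = -1668536/239 - (-71/96 + 96/71) = -1668536/239 - 1*4175/6816 = -1668536/239 - 4175/6816 = -11373739201/1629024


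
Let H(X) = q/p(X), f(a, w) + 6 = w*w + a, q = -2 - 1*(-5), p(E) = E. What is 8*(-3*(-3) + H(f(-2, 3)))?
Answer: 96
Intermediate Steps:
q = 3 (q = -2 + 5 = 3)
f(a, w) = -6 + a + w**2 (f(a, w) = -6 + (w*w + a) = -6 + (w**2 + a) = -6 + (a + w**2) = -6 + a + w**2)
H(X) = 3/X
8*(-3*(-3) + H(f(-2, 3))) = 8*(-3*(-3) + 3/(-6 - 2 + 3**2)) = 8*(9 + 3/(-6 - 2 + 9)) = 8*(9 + 3/1) = 8*(9 + 3*1) = 8*(9 + 3) = 8*12 = 96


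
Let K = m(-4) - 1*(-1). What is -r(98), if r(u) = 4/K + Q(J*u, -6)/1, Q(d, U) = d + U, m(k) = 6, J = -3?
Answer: 2096/7 ≈ 299.43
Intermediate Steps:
Q(d, U) = U + d
K = 7 (K = 6 - 1*(-1) = 6 + 1 = 7)
r(u) = -38/7 - 3*u (r(u) = 4/7 + (-6 - 3*u)/1 = 4*(⅐) + (-6 - 3*u)*1 = 4/7 + (-6 - 3*u) = -38/7 - 3*u)
-r(98) = -(-38/7 - 3*98) = -(-38/7 - 294) = -1*(-2096/7) = 2096/7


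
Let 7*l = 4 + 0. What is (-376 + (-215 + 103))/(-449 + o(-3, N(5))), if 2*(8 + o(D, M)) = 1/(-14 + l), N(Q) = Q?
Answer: 91744/85923 ≈ 1.0677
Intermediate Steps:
l = 4/7 (l = (4 + 0)/7 = (1/7)*4 = 4/7 ≈ 0.57143)
o(D, M) = -1511/188 (o(D, M) = -8 + 1/(2*(-14 + 4/7)) = -8 + 1/(2*(-94/7)) = -8 + (1/2)*(-7/94) = -8 - 7/188 = -1511/188)
(-376 + (-215 + 103))/(-449 + o(-3, N(5))) = (-376 + (-215 + 103))/(-449 - 1511/188) = (-376 - 112)/(-85923/188) = -488*(-188/85923) = 91744/85923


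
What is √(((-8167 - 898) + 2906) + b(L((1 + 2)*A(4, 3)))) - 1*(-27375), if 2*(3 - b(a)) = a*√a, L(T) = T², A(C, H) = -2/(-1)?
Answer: 27375 + 6*I*√174 ≈ 27375.0 + 79.145*I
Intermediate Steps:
A(C, H) = 2 (A(C, H) = -2*(-1) = 2)
b(a) = 3 - a^(3/2)/2 (b(a) = 3 - a*√a/2 = 3 - a^(3/2)/2)
√(((-8167 - 898) + 2906) + b(L((1 + 2)*A(4, 3)))) - 1*(-27375) = √(((-8167 - 898) + 2906) + (3 - (((1 + 2)*2)²)^(3/2)/2)) - 1*(-27375) = √((-9065 + 2906) + (3 - ((3*2)²)^(3/2)/2)) + 27375 = √(-6159 + (3 - (6²)^(3/2)/2)) + 27375 = √(-6159 + (3 - 36^(3/2)/2)) + 27375 = √(-6159 + (3 - ½*216)) + 27375 = √(-6159 + (3 - 108)) + 27375 = √(-6159 - 105) + 27375 = √(-6264) + 27375 = 6*I*√174 + 27375 = 27375 + 6*I*√174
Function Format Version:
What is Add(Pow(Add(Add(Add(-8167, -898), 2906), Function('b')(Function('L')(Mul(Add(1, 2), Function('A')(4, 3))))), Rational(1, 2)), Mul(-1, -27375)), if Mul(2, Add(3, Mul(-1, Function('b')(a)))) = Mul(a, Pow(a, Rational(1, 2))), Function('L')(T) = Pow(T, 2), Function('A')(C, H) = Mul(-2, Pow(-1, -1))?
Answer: Add(27375, Mul(6, I, Pow(174, Rational(1, 2)))) ≈ Add(27375., Mul(79.145, I))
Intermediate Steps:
Function('A')(C, H) = 2 (Function('A')(C, H) = Mul(-2, -1) = 2)
Function('b')(a) = Add(3, Mul(Rational(-1, 2), Pow(a, Rational(3, 2)))) (Function('b')(a) = Add(3, Mul(Rational(-1, 2), Mul(a, Pow(a, Rational(1, 2))))) = Add(3, Mul(Rational(-1, 2), Pow(a, Rational(3, 2)))))
Add(Pow(Add(Add(Add(-8167, -898), 2906), Function('b')(Function('L')(Mul(Add(1, 2), Function('A')(4, 3))))), Rational(1, 2)), Mul(-1, -27375)) = Add(Pow(Add(Add(Add(-8167, -898), 2906), Add(3, Mul(Rational(-1, 2), Pow(Pow(Mul(Add(1, 2), 2), 2), Rational(3, 2))))), Rational(1, 2)), Mul(-1, -27375)) = Add(Pow(Add(Add(-9065, 2906), Add(3, Mul(Rational(-1, 2), Pow(Pow(Mul(3, 2), 2), Rational(3, 2))))), Rational(1, 2)), 27375) = Add(Pow(Add(-6159, Add(3, Mul(Rational(-1, 2), Pow(Pow(6, 2), Rational(3, 2))))), Rational(1, 2)), 27375) = Add(Pow(Add(-6159, Add(3, Mul(Rational(-1, 2), Pow(36, Rational(3, 2))))), Rational(1, 2)), 27375) = Add(Pow(Add(-6159, Add(3, Mul(Rational(-1, 2), 216))), Rational(1, 2)), 27375) = Add(Pow(Add(-6159, Add(3, -108)), Rational(1, 2)), 27375) = Add(Pow(Add(-6159, -105), Rational(1, 2)), 27375) = Add(Pow(-6264, Rational(1, 2)), 27375) = Add(Mul(6, I, Pow(174, Rational(1, 2))), 27375) = Add(27375, Mul(6, I, Pow(174, Rational(1, 2))))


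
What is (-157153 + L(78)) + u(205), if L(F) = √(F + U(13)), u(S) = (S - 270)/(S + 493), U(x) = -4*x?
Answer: -109692859/698 + √26 ≈ -1.5715e+5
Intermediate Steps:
u(S) = (-270 + S)/(493 + S)
L(F) = √(-52 + F) (L(F) = √(F - 4*13) = √(F - 52) = √(-52 + F))
(-157153 + L(78)) + u(205) = (-157153 + √(-52 + 78)) + (-270 + 205)/(493 + 205) = (-157153 + √26) - 65/698 = -109692859/698 + √26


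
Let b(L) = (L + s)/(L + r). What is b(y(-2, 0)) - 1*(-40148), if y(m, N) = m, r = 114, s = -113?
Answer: 4496461/112 ≈ 40147.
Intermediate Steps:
b(L) = (-113 + L)/(114 + L) (b(L) = (L - 113)/(L + 114) = (-113 + L)/(114 + L))
b(y(-2, 0)) - 1*(-40148) = (-113 - 2)/(114 - 2) - 1*(-40148) = -115/112 + 40148 = 4496461/112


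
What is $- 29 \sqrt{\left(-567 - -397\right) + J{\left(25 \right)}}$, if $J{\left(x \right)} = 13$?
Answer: $- 29 i \sqrt{157} \approx - 363.37 i$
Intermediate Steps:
$- 29 \sqrt{\left(-567 - -397\right) + J{\left(25 \right)}} = - 29 \sqrt{\left(-567 - -397\right) + 13} = - 29 \sqrt{\left(-567 + 397\right) + 13} = - 29 \sqrt{-170 + 13} = - 29 \sqrt{-157} = - 29 i \sqrt{157}$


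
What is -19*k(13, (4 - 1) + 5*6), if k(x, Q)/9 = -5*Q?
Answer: 28215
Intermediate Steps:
k(x, Q) = -45*Q (k(x, Q) = 9*(-5*Q) = -45*Q)
-19*k(13, (4 - 1) + 5*6) = -(-855)*((4 - 1) + 5*6) = -(-855)*(3 + 30) = -(-855)*33 = -19*(-1485) = 28215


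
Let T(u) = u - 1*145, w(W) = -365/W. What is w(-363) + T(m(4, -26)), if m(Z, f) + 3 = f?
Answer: -62797/363 ≈ -172.99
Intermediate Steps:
m(Z, f) = -3 + f
T(u) = -145 + u (T(u) = u - 145 = -145 + u)
w(-363) + T(m(4, -26)) = -365/(-363) + (-145 + (-3 - 26)) = -365*(-1/363) + (-145 - 29) = 365/363 - 174 = -62797/363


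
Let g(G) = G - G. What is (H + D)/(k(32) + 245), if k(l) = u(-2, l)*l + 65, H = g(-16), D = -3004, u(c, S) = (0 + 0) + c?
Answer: -1502/123 ≈ -12.211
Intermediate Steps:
u(c, S) = c (u(c, S) = 0 + c = c)
g(G) = 0
H = 0
k(l) = 65 - 2*l (k(l) = -2*l + 65 = 65 - 2*l)
(H + D)/(k(32) + 245) = (0 - 3004)/((65 - 2*32) + 245) = -3004/((65 - 64) + 245) = -3004/(1 + 245) = -3004/246 = -3004*1/246 = -1502/123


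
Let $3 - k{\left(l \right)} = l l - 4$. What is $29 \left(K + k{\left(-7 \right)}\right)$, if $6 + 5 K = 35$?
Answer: $- \frac{5249}{5} \approx -1049.8$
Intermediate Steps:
$K = \frac{29}{5}$ ($K = - \frac{6}{5} + \frac{1}{5} \cdot 35 = - \frac{6}{5} + 7 = \frac{29}{5} \approx 5.8$)
$k{\left(l \right)} = 7 - l^{2}$ ($k{\left(l \right)} = 3 - \left(l l - 4\right) = 3 - \left(l^{2} - 4\right) = 3 - \left(-4 + l^{2}\right) = 7 - l^{2}$)
$29 \left(K + k{\left(-7 \right)}\right) = 29 \left(\frac{29}{5} + \left(7 - \left(-7\right)^{2}\right)\right) = 29 \left(\frac{29}{5} + \left(7 - 49\right)\right) = 29 \left(\frac{29}{5} - 42\right) = 29 \left(- \frac{181}{5}\right) = - \frac{5249}{5}$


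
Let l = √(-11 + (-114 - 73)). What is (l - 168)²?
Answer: 28026 - 1008*I*√22 ≈ 28026.0 - 4727.9*I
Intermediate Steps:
l = 3*I*√22 (l = √(-11 - 187) = √(-198) = 3*I*√22 ≈ 14.071*I)
(l - 168)² = (3*I*√22 - 168)² = (-168 + 3*I*√22)²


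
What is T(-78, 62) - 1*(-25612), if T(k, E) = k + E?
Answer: 25596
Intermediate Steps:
T(k, E) = E + k
T(-78, 62) - 1*(-25612) = (62 - 78) - 1*(-25612) = -16 + 25612 = 25596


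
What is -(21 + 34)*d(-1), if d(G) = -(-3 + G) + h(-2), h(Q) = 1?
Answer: -275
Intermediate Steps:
d(G) = 4 - G (d(G) = -(-3 + G) + 1 = (3 - G) + 1 = 4 - G)
-(21 + 34)*d(-1) = -(21 + 34)*(4 - 1*(-1)) = -55*(4 + 1) = -55*5 = -1*275 = -275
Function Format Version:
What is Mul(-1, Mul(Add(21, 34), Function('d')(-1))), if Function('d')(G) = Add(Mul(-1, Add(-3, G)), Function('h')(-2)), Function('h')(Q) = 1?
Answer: -275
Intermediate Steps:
Function('d')(G) = Add(4, Mul(-1, G)) (Function('d')(G) = Add(Mul(-1, Add(-3, G)), 1) = Add(Add(3, Mul(-1, G)), 1) = Add(4, Mul(-1, G)))
Mul(-1, Mul(Add(21, 34), Function('d')(-1))) = Mul(-1, Mul(Add(21, 34), Add(4, Mul(-1, -1)))) = Mul(-1, Mul(55, Add(4, 1))) = Mul(-1, Mul(55, 5)) = Mul(-1, 275) = -275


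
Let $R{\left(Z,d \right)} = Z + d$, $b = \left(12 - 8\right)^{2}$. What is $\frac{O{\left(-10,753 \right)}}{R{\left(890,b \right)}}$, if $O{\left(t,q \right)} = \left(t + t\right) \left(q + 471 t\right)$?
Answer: $\frac{13190}{151} \approx 87.351$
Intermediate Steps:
$b = 16$ ($b = 4^{2} = 16$)
$O{\left(t,q \right)} = 2 t \left(q + 471 t\right)$
$\frac{O{\left(-10,753 \right)}}{R{\left(890,b \right)}} = \frac{2 \left(-10\right) \left(753 + 471 \left(-10\right)\right)}{890 + 16} = \frac{2 \left(-10\right) \left(753 - 4710\right)}{906} = 2 \left(-10\right) \left(-3957\right) \frac{1}{906} = 79140 \cdot \frac{1}{906} = \frac{13190}{151}$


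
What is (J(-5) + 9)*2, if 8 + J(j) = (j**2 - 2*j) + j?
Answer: 62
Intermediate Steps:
J(j) = -8 + j**2 - j (J(j) = -8 + ((j**2 - 2*j) + j) = -8 + (j**2 - j) = -8 + j**2 - j)
(J(-5) + 9)*2 = ((-8 + (-5)**2 - 1*(-5)) + 9)*2 = ((-8 + 25 + 5) + 9)*2 = (22 + 9)*2 = 31*2 = 62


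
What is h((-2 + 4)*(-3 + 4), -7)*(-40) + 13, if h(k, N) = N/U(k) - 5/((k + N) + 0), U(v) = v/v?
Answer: 253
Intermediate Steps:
U(v) = 1
h(k, N) = N - 5/(N + k) (h(k, N) = N/1 - 5/((k + N) + 0) = N*1 - 5/((N + k) + 0) = N - 5/(N + k))
h((-2 + 4)*(-3 + 4), -7)*(-40) + 13 = ((-5 + (-7)² - 7*(-2 + 4)*(-3 + 4))/(-7 + (-2 + 4)*(-3 + 4)))*(-40) + 13 = ((-5 + 49 - 14)/(-7 + 2*1))*(-40) + 13 = ((-5 + 49 - 7*2)/(-7 + 2))*(-40) + 13 = ((-5 + 49 - 14)/(-5))*(-40) + 13 = -⅕*30*(-40) + 13 = -6*(-40) + 13 = 240 + 13 = 253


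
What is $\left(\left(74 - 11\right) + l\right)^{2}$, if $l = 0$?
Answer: $3969$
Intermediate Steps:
$\left(\left(74 - 11\right) + l\right)^{2} = \left(\left(74 - 11\right) + 0\right)^{2} = \left(63 + 0\right)^{2} = 63^{2} = 3969$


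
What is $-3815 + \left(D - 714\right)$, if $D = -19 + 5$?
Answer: $-4543$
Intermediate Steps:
$D = -14$
$-3815 + \left(D - 714\right) = -3815 - 728 = -4543$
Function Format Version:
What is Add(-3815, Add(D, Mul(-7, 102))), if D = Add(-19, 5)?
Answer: -4543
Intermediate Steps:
D = -14
Add(-3815, Add(D, Mul(-7, 102))) = Add(-3815, Add(-14, Mul(-7, 102))) = Add(-3815, Add(-14, -714)) = Add(-3815, -728) = -4543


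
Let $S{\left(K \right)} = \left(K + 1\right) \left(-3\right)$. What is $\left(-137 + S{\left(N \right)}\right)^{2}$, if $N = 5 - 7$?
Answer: $17956$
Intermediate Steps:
$N = -2$ ($N = 5 - 7 = -2$)
$S{\left(K \right)} = -3 - 3 K$ ($S{\left(K \right)} = \left(1 + K\right) \left(-3\right) = -3 - 3 K$)
$\left(-137 + S{\left(N \right)}\right)^{2} = \left(-137 - -3\right)^{2} = \left(-137 + \left(-3 + 6\right)\right)^{2} = \left(-137 + 3\right)^{2} = \left(-134\right)^{2} = 17956$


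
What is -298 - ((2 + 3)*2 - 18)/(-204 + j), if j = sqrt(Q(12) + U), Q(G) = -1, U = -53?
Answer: -2069882/6945 - 4*I*sqrt(6)/6945 ≈ -298.04 - 0.0014108*I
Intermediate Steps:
j = 3*I*sqrt(6) (j = sqrt(-1 - 53) = sqrt(-54) = 3*I*sqrt(6) ≈ 7.3485*I)
-298 - ((2 + 3)*2 - 18)/(-204 + j) = -298 - ((2 + 3)*2 - 18)/(-204 + 3*I*sqrt(6)) = -298 - (5*2 - 18)/(-204 + 3*I*sqrt(6)) = -298 - (10 - 18)/(-204 + 3*I*sqrt(6)) = -298 - (-8)/(-204 + 3*I*sqrt(6)) = -298 + 8/(-204 + 3*I*sqrt(6))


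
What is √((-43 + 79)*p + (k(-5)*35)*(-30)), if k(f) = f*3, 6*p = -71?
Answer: 2*√3831 ≈ 123.79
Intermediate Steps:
p = -71/6 (p = (⅙)*(-71) = -71/6 ≈ -11.833)
k(f) = 3*f
√((-43 + 79)*p + (k(-5)*35)*(-30)) = √((-43 + 79)*(-71/6) + ((3*(-5))*35)*(-30)) = √(36*(-71/6) - 15*35*(-30)) = √(-426 - 525*(-30)) = √(-426 + 15750) = √15324 = 2*√3831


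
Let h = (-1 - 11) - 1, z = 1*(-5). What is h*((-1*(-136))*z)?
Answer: 8840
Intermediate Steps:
z = -5
h = -13 (h = -12 - 1 = -13)
h*((-1*(-136))*z) = -13*(-1*(-136))*(-5) = -1768*(-5) = -13*(-680) = 8840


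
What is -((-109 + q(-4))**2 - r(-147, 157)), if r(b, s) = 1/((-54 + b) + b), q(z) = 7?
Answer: -3620593/348 ≈ -10404.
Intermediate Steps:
r(b, s) = 1/(-54 + 2*b)
-((-109 + q(-4))**2 - r(-147, 157)) = -((-109 + 7)**2 - 1/(2*(-27 - 147))) = -((-102)**2 - 1/(2*(-174))) = -(10404 - (-1)/(2*174)) = -(10404 - 1*(-1/348)) = -(10404 + 1/348) = -1*3620593/348 = -3620593/348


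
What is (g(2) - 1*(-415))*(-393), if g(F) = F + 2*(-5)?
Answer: -159951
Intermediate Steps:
g(F) = -10 + F (g(F) = F - 10 = -10 + F)
(g(2) - 1*(-415))*(-393) = ((-10 + 2) - 1*(-415))*(-393) = (-8 + 415)*(-393) = 407*(-393) = -159951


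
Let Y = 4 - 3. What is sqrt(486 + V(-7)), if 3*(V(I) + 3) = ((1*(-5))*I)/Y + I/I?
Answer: 3*sqrt(55) ≈ 22.249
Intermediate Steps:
Y = 1
V(I) = -8/3 - 5*I/3 (V(I) = -3 + (((1*(-5))*I)/1 + I/I)/3 = -3 + (-5*I*1 + 1)/3 = -3 + (-5*I + 1)/3 = -3 + (1 - 5*I)/3 = -3 + (1/3 - 5*I/3) = -8/3 - 5*I/3)
sqrt(486 + V(-7)) = sqrt(486 + (-8/3 - 5/3*(-7))) = sqrt(486 + (-8/3 + 35/3)) = sqrt(486 + 9) = sqrt(495) = 3*sqrt(55)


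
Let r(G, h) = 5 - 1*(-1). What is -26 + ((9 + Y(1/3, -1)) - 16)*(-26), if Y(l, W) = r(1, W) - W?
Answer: -26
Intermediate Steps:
r(G, h) = 6 (r(G, h) = 5 + 1 = 6)
Y(l, W) = 6 - W
-26 + ((9 + Y(1/3, -1)) - 16)*(-26) = -26 + ((9 + (6 - 1*(-1))) - 16)*(-26) = -26 + ((9 + (6 + 1)) - 16)*(-26) = -26 + ((9 + 7) - 16)*(-26) = -26 + (16 - 16)*(-26) = -26 + 0*(-26) = -26 + 0 = -26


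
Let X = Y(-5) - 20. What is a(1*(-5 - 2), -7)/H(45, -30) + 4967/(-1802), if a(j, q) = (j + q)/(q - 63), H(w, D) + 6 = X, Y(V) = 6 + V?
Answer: -622677/225250 ≈ -2.7644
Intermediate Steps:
X = -19 (X = (6 - 5) - 20 = 1 - 20 = -19)
H(w, D) = -25 (H(w, D) = -6 - 19 = -25)
a(j, q) = (j + q)/(-63 + q)
a(1*(-5 - 2), -7)/H(45, -30) + 4967/(-1802) = ((1*(-5 - 2) - 7)/(-63 - 7))/(-25) + 4967/(-1802) = ((1*(-7) - 7)/(-70))*(-1/25) + 4967*(-1/1802) = -(-7 - 7)/70*(-1/25) - 4967/1802 = -1/70*(-14)*(-1/25) - 4967/1802 = (⅕)*(-1/25) - 4967/1802 = -1/125 - 4967/1802 = -622677/225250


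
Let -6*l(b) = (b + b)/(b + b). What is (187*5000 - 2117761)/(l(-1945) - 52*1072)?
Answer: 7096566/334465 ≈ 21.218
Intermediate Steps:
l(b) = -⅙ (l(b) = -(b + b)/(6*(b + b)) = -2*b/(6*(2*b)) = -2*b*1/(2*b)/6 = -⅙*1 = -⅙)
(187*5000 - 2117761)/(l(-1945) - 52*1072) = (187*5000 - 2117761)/(-⅙ - 52*1072) = (935000 - 2117761)/(-⅙ - 55744) = -1182761/(-334465/6) = -1182761*(-6/334465) = 7096566/334465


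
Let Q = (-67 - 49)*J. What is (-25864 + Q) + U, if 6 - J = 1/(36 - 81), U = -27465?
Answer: -2431241/45 ≈ -54028.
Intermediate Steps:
J = 271/45 (J = 6 - 1/(36 - 81) = 6 - 1/(-45) = 6 - 1*(-1/45) = 6 + 1/45 = 271/45 ≈ 6.0222)
Q = -31436/45 (Q = (-67 - 49)*(271/45) = -116*271/45 = -31436/45 ≈ -698.58)
(-25864 + Q) + U = (-25864 - 31436/45) - 27465 = -1195316/45 - 27465 = -2431241/45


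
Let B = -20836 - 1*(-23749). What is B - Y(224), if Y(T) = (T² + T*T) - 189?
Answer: -97250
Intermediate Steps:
B = 2913 (B = -20836 + 23749 = 2913)
Y(T) = -189 + 2*T² (Y(T) = (T² + T²) - 189 = 2*T² - 189 = -189 + 2*T²)
B - Y(224) = 2913 - (-189 + 2*224²) = 2913 - (-189 + 2*50176) = 2913 - (-189 + 100352) = 2913 - 1*100163 = 2913 - 100163 = -97250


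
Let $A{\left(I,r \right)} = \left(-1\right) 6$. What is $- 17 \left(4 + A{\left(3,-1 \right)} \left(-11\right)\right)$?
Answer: $-1190$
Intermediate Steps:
$A{\left(I,r \right)} = -6$
$- 17 \left(4 + A{\left(3,-1 \right)} \left(-11\right)\right) = - 17 \left(4 - -66\right) = - 17 \left(4 + 66\right) = \left(-17\right) 70 = -1190$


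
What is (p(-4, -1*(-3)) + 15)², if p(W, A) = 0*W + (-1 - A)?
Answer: 121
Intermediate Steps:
p(W, A) = -1 - A (p(W, A) = 0 + (-1 - A) = -1 - A)
(p(-4, -1*(-3)) + 15)² = ((-1 - (-1)*(-3)) + 15)² = ((-1 - 1*3) + 15)² = ((-1 - 3) + 15)² = (-4 + 15)² = 11² = 121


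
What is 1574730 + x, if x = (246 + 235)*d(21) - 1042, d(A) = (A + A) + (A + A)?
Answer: 1614092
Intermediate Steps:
d(A) = 4*A (d(A) = 2*A + 2*A = 4*A)
x = 39362 (x = (246 + 235)*(4*21) - 1042 = 481*84 - 1042 = 40404 - 1042 = 39362)
1574730 + x = 1574730 + 39362 = 1614092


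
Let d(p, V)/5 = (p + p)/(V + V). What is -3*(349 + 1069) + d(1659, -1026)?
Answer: -1457633/342 ≈ -4262.1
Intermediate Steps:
d(p, V) = 5*p/V (d(p, V) = 5*((p + p)/(V + V)) = 5*((2*p)/((2*V))) = 5*((2*p)*(1/(2*V))) = 5*(p/V) = 5*p/V)
-3*(349 + 1069) + d(1659, -1026) = -3*(349 + 1069) + 5*1659/(-1026) = -3*1418 + 5*1659*(-1/1026) = -4254 - 2765/342 = -1457633/342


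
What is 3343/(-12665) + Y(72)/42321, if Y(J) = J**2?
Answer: -25274581/178665155 ≈ -0.14146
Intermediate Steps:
3343/(-12665) + Y(72)/42321 = 3343/(-12665) + 72**2/42321 = 3343*(-1/12665) + 5184*(1/42321) = -3343/12665 + 1728/14107 = -25274581/178665155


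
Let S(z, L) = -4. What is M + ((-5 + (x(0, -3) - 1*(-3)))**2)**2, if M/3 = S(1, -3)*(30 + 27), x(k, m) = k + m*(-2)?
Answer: -428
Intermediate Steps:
x(k, m) = k - 2*m
M = -684 (M = 3*(-4*(30 + 27)) = 3*(-4*57) = 3*(-228) = -684)
M + ((-5 + (x(0, -3) - 1*(-3)))**2)**2 = -684 + ((-5 + ((0 - 2*(-3)) - 1*(-3)))**2)**2 = -684 + ((-5 + ((0 + 6) + 3))**2)**2 = -684 + ((-5 + (6 + 3))**2)**2 = -684 + ((-5 + 9)**2)**2 = -684 + (4**2)**2 = -684 + 16**2 = -684 + 256 = -428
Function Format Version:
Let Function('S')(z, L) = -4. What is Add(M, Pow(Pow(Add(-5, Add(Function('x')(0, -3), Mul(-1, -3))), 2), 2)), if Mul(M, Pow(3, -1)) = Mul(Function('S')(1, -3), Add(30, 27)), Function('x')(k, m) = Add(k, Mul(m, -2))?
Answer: -428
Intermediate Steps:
Function('x')(k, m) = Add(k, Mul(-2, m))
M = -684 (M = Mul(3, Mul(-4, Add(30, 27))) = Mul(3, Mul(-4, 57)) = Mul(3, -228) = -684)
Add(M, Pow(Pow(Add(-5, Add(Function('x')(0, -3), Mul(-1, -3))), 2), 2)) = Add(-684, Pow(Pow(Add(-5, Add(Add(0, Mul(-2, -3)), Mul(-1, -3))), 2), 2)) = Add(-684, Pow(Pow(Add(-5, Add(Add(0, 6), 3)), 2), 2)) = Add(-684, Pow(Pow(Add(-5, Add(6, 3)), 2), 2)) = Add(-684, Pow(Pow(Add(-5, 9), 2), 2)) = Add(-684, Pow(Pow(4, 2), 2)) = Add(-684, Pow(16, 2)) = Add(-684, 256) = -428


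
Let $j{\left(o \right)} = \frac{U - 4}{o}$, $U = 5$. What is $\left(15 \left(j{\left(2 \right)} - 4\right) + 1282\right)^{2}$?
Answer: $\frac{6046681}{4} \approx 1.5117 \cdot 10^{6}$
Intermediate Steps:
$j{\left(o \right)} = \frac{1}{o}$ ($j{\left(o \right)} = \frac{5 - 4}{o} = 1 \frac{1}{o} = \frac{1}{o}$)
$\left(15 \left(j{\left(2 \right)} - 4\right) + 1282\right)^{2} = \left(15 \left(\frac{1}{2} - 4\right) + 1282\right)^{2} = \left(15 \left(- \frac{7}{2}\right) + 1282\right)^{2} = \left(- \frac{105}{2} + 1282\right)^{2} = \left(\frac{2459}{2}\right)^{2} = \frac{6046681}{4}$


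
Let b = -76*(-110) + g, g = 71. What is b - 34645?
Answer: -26214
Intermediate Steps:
b = 8431 (b = -76*(-110) + 71 = 8360 + 71 = 8431)
b - 34645 = 8431 - 34645 = -26214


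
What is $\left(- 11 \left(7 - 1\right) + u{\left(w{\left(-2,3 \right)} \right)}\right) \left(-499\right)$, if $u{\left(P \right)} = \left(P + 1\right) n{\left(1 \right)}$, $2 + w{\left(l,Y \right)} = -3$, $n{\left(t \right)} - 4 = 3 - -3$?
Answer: $52894$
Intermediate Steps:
$n{\left(t \right)} = 10$ ($n{\left(t \right)} = 4 + \left(3 - -3\right) = 4 + \left(3 + 3\right) = 4 + 6 = 10$)
$w{\left(l,Y \right)} = -5$ ($w{\left(l,Y \right)} = -2 - 3 = -5$)
$u{\left(P \right)} = 10 + 10 P$ ($u{\left(P \right)} = \left(P + 1\right) 10 = \left(1 + P\right) 10 = 10 + 10 P$)
$\left(- 11 \left(7 - 1\right) + u{\left(w{\left(-2,3 \right)} \right)}\right) \left(-499\right) = \left(- 11 \left(7 - 1\right) + \left(10 + 10 \left(-5\right)\right)\right) \left(-499\right) = \left(\left(-11\right) 6 + \left(10 - 50\right)\right) \left(-499\right) = \left(-66 - 40\right) \left(-499\right) = \left(-106\right) \left(-499\right) = 52894$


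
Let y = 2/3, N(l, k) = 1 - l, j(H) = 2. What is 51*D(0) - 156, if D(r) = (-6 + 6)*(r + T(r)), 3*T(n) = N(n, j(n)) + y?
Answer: -156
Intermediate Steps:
y = ⅔ (y = 2*(⅓) = ⅔ ≈ 0.66667)
T(n) = 5/9 - n/3 (T(n) = ((1 - n) + ⅔)/3 = (5/3 - n)/3 = 5/9 - n/3)
D(r) = 0 (D(r) = (-6 + 6)*(r + (5/9 - r/3)) = 0*(5/9 + 2*r/3) = 0)
51*D(0) - 156 = 51*0 - 156 = 0 - 156 = -156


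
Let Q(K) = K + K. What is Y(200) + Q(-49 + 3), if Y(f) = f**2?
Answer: 39908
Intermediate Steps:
Q(K) = 2*K
Y(200) + Q(-49 + 3) = 200**2 + 2*(-49 + 3) = 40000 + 2*(-46) = 40000 - 92 = 39908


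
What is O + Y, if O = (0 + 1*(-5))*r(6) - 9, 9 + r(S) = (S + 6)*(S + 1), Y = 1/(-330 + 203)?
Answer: -48769/127 ≈ -384.01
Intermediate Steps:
Y = -1/127 (Y = 1/(-127) = -1/127 ≈ -0.0078740)
r(S) = -9 + (1 + S)*(6 + S) (r(S) = -9 + (S + 6)*(S + 1) = -9 + (6 + S)*(1 + S) = -9 + (1 + S)*(6 + S))
O = -384 (O = (0 + 1*(-5))*(-3 + 6² + 7*6) - 9 = (0 - 5)*(-3 + 36 + 42) - 9 = -5*75 - 9 = -375 - 9 = -384)
O + Y = -384 - 1/127 = -48769/127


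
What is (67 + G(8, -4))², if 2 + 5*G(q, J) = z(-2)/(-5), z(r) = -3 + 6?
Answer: 2762244/625 ≈ 4419.6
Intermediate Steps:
z(r) = 3
G(q, J) = -13/25 (G(q, J) = -⅖ + (3/(-5))/5 = -⅖ + (3*(-⅕))/5 = -⅖ + (⅕)*(-⅗) = -⅖ - 3/25 = -13/25)
(67 + G(8, -4))² = (67 - 13/25)² = (1662/25)² = 2762244/625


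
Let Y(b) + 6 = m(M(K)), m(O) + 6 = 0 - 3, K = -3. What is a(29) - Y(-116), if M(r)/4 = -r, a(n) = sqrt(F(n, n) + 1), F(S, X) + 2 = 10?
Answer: 18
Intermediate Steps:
F(S, X) = 8 (F(S, X) = -2 + 10 = 8)
a(n) = 3 (a(n) = sqrt(8 + 1) = sqrt(9) = 3)
M(r) = -4*r (M(r) = 4*(-r) = -4*r)
m(O) = -9 (m(O) = -6 + (0 - 3) = -6 - 3 = -9)
Y(b) = -15 (Y(b) = -6 - 9 = -15)
a(29) - Y(-116) = 3 - 1*(-15) = 3 + 15 = 18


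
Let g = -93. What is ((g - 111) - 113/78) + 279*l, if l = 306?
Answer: 6643147/78 ≈ 85169.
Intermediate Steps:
((g - 111) - 113/78) + 279*l = ((-93 - 111) - 113/78) + 279*306 = (-204 - 113*1/78) + 85374 = (-204 - 113/78) + 85374 = -16025/78 + 85374 = 6643147/78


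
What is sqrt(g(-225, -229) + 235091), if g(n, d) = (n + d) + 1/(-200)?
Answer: sqrt(93854798)/20 ≈ 484.39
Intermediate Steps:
g(n, d) = -1/200 + d + n (g(n, d) = (d + n) - 1/200 = -1/200 + d + n)
sqrt(g(-225, -229) + 235091) = sqrt((-1/200 - 229 - 225) + 235091) = sqrt(-90801/200 + 235091) = sqrt(46927399/200) = sqrt(93854798)/20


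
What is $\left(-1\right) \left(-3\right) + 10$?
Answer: $13$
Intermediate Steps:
$\left(-1\right) \left(-3\right) + 10 = 3 + 10 = 13$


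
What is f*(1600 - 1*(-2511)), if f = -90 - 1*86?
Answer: -723536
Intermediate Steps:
f = -176 (f = -90 - 86 = -176)
f*(1600 - 1*(-2511)) = -176*(1600 - 1*(-2511)) = -176*(1600 + 2511) = -176*4111 = -723536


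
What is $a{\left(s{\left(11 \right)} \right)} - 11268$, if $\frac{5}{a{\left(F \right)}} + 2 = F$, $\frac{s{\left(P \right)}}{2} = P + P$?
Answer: $- \frac{473251}{42} \approx -11268.0$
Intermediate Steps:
$s{\left(P \right)} = 4 P$ ($s{\left(P \right)} = 2 \left(P + P\right) = 2 \cdot 2 P = 4 P$)
$a{\left(F \right)} = \frac{5}{-2 + F}$
$a{\left(s{\left(11 \right)} \right)} - 11268 = \frac{5}{-2 + 4 \cdot 11} - 11268 = \frac{5}{-2 + 44} - 11268 = \frac{5}{42} - 11268 = - \frac{473251}{42}$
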